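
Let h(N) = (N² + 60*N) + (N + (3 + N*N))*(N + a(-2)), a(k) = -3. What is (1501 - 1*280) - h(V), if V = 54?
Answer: -156558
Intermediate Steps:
h(N) = N² + 60*N + (-3 + N)*(3 + N + N²) (h(N) = (N² + 60*N) + (N + (3 + N*N))*(N - 3) = (N² + 60*N) + (N + (3 + N²))*(-3 + N) = (N² + 60*N) + (3 + N + N²)*(-3 + N) = (N² + 60*N) + (-3 + N)*(3 + N + N²) = N² + 60*N + (-3 + N)*(3 + N + N²))
(1501 - 1*280) - h(V) = (1501 - 1*280) - (-9 + 54³ - 1*54² + 60*54) = (1501 - 280) - (-9 + 157464 - 1*2916 + 3240) = 1221 - (-9 + 157464 - 2916 + 3240) = 1221 - 1*157779 = 1221 - 157779 = -156558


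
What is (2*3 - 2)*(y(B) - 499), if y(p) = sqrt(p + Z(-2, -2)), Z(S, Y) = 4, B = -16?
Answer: -1996 + 8*I*sqrt(3) ≈ -1996.0 + 13.856*I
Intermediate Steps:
y(p) = sqrt(4 + p) (y(p) = sqrt(p + 4) = sqrt(4 + p))
(2*3 - 2)*(y(B) - 499) = (2*3 - 2)*(sqrt(4 - 16) - 499) = (6 - 2)*(sqrt(-12) - 499) = 4*(2*I*sqrt(3) - 499) = 4*(-499 + 2*I*sqrt(3)) = -1996 + 8*I*sqrt(3)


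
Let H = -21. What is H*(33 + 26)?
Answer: -1239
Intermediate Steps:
H*(33 + 26) = -21*(33 + 26) = -21*59 = -1239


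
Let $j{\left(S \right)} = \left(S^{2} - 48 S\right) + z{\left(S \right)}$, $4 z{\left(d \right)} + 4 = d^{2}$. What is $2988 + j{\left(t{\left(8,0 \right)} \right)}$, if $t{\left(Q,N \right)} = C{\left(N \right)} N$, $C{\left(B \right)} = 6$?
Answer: $2987$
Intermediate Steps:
$z{\left(d \right)} = -1 + \frac{d^{2}}{4}$
$t{\left(Q,N \right)} = 6 N$
$j{\left(S \right)} = -1 - 48 S + \frac{5 S^{2}}{4}$ ($j{\left(S \right)} = \left(S^{2} - 48 S\right) + \left(-1 + \frac{S^{2}}{4}\right) = -1 - 48 S + \frac{5 S^{2}}{4}$)
$2988 + j{\left(t{\left(8,0 \right)} \right)} = 2988 - \left(1 + 0 + 48 \cdot 6 \cdot 0\right) = 2988 - \left(1 - \frac{5 \cdot 0^{2}}{4}\right) = 2988 + \left(-1 + 0 + \frac{5}{4} \cdot 0\right) = 2988 + \left(-1 + 0 + 0\right) = 2988 - 1 = 2987$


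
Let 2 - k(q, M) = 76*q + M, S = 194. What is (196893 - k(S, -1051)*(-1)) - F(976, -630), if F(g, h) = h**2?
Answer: -213698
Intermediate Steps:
k(q, M) = 2 - M - 76*q (k(q, M) = 2 - (76*q + M) = 2 - (M + 76*q) = 2 + (-M - 76*q) = 2 - M - 76*q)
(196893 - k(S, -1051)*(-1)) - F(976, -630) = (196893 - (2 - 1*(-1051) - 76*194)*(-1)) - 1*(-630)**2 = (196893 - (2 + 1051 - 14744)*(-1)) - 1*396900 = (196893 - (-13691)*(-1)) - 396900 = (196893 - 1*13691) - 396900 = (196893 - 13691) - 396900 = 183202 - 396900 = -213698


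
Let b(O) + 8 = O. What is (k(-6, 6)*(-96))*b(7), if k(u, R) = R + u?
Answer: 0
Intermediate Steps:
b(O) = -8 + O
(k(-6, 6)*(-96))*b(7) = ((6 - 6)*(-96))*(-8 + 7) = (0*(-96))*(-1) = 0*(-1) = 0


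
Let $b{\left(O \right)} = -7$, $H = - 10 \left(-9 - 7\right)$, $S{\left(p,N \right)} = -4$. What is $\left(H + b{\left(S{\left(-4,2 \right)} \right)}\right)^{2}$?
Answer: $23409$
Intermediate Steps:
$H = 160$ ($H = \left(-10\right) \left(-16\right) = 160$)
$\left(H + b{\left(S{\left(-4,2 \right)} \right)}\right)^{2} = \left(160 - 7\right)^{2} = 153^{2} = 23409$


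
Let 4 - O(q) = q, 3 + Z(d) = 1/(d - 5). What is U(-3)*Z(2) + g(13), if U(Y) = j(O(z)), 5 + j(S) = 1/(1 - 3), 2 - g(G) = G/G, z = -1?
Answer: 58/3 ≈ 19.333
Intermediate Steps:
Z(d) = -3 + 1/(-5 + d) (Z(d) = -3 + 1/(d - 5) = -3 + 1/(-5 + d))
g(G) = 1 (g(G) = 2 - G/G = 2 - 1*1 = 2 - 1 = 1)
O(q) = 4 - q
j(S) = -11/2 (j(S) = -5 + 1/(1 - 3) = -5 + 1/(-2) = -5 - ½ = -11/2)
U(Y) = -11/2
U(-3)*Z(2) + g(13) = -11*(16 - 3*2)/(2*(-5 + 2)) + 1 = -11*(16 - 6)/(2*(-3)) + 1 = -(-11)*10/6 + 1 = -11/2*(-10/3) + 1 = 55/3 + 1 = 58/3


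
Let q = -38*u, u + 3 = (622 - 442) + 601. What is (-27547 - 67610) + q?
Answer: -124721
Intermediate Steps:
u = 778 (u = -3 + ((622 - 442) + 601) = -3 + (180 + 601) = -3 + 781 = 778)
q = -29564 (q = -38*778 = -29564)
(-27547 - 67610) + q = (-27547 - 67610) - 29564 = -95157 - 29564 = -124721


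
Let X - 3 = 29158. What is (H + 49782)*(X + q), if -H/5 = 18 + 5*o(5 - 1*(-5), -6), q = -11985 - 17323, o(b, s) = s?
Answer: -7326774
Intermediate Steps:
X = 29161 (X = 3 + 29158 = 29161)
q = -29308
H = 60 (H = -5*(18 + 5*(-6)) = -5*(18 - 30) = -5*(-12) = 60)
(H + 49782)*(X + q) = (60 + 49782)*(29161 - 29308) = 49842*(-147) = -7326774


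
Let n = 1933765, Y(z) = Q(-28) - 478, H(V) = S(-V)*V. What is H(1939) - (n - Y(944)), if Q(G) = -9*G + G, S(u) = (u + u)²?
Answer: 29158462057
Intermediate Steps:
S(u) = 4*u² (S(u) = (2*u)² = 4*u²)
H(V) = 4*V³ (H(V) = (4*(-V)²)*V = (4*V²)*V = 4*V³)
Q(G) = -8*G
Y(z) = -254 (Y(z) = -8*(-28) - 478 = 224 - 478 = -254)
H(1939) - (n - Y(944)) = 4*1939³ - (1933765 - 1*(-254)) = 4*7290099019 - (1933765 + 254) = 29160396076 - 1*1934019 = 29160396076 - 1934019 = 29158462057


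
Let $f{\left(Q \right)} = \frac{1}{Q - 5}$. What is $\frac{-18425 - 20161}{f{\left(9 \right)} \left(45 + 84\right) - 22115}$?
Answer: $\frac{154344}{88331} \approx 1.7473$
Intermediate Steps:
$f{\left(Q \right)} = \frac{1}{-5 + Q}$
$\frac{-18425 - 20161}{f{\left(9 \right)} \left(45 + 84\right) - 22115} = \frac{-18425 - 20161}{\frac{45 + 84}{-5 + 9} - 22115} = - \frac{38586}{\frac{1}{4} \cdot 129 - 22115} = - \frac{38586}{\frac{129}{4} - 22115} = - \frac{38586}{- \frac{88331}{4}} = \left(-38586\right) \left(- \frac{4}{88331}\right) = \frac{154344}{88331}$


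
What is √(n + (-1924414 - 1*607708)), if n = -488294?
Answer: 8*I*√47194 ≈ 1737.9*I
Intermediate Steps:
√(n + (-1924414 - 1*607708)) = √(-488294 + (-1924414 - 1*607708)) = √(-488294 + (-1924414 - 607708)) = √(-488294 - 2532122) = √(-3020416) = 8*I*√47194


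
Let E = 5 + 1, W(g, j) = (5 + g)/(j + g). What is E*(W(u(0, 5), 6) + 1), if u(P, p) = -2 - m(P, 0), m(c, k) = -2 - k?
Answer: 11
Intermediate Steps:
u(P, p) = 0 (u(P, p) = -2 - (-2 - 1*0) = -2 - (-2 + 0) = -2 - 1*(-2) = -2 + 2 = 0)
W(g, j) = (5 + g)/(g + j)
E = 6
E*(W(u(0, 5), 6) + 1) = 6*((5 + 0)/(0 + 6) + 1) = 6*(5/6 + 1) = 6*((⅙)*5 + 1) = 6*(⅚ + 1) = 6*(11/6) = 11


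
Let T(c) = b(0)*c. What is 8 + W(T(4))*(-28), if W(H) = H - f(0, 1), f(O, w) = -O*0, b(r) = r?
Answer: 8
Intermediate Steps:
f(O, w) = 0
T(c) = 0 (T(c) = 0*c = 0)
W(H) = H (W(H) = H - 1*0 = H + 0 = H)
8 + W(T(4))*(-28) = 8 + 0*(-28) = 8 + 0 = 8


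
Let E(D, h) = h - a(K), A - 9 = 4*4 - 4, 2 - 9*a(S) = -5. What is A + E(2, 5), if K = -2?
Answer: 227/9 ≈ 25.222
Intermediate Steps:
a(S) = 7/9 (a(S) = 2/9 - 1/9*(-5) = 2/9 + 5/9 = 7/9)
A = 21 (A = 9 + (4*4 - 4) = 9 + (16 - 4) = 9 + 12 = 21)
E(D, h) = -7/9 + h (E(D, h) = h - 1*7/9 = h - 7/9 = -7/9 + h)
A + E(2, 5) = 21 + (-7/9 + 5) = 21 + 38/9 = 227/9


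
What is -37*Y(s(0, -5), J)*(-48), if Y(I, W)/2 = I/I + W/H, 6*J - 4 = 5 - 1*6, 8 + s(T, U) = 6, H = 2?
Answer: 4440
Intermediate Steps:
s(T, U) = -2 (s(T, U) = -8 + 6 = -2)
J = ½ (J = ⅔ + (5 - 1*6)/6 = ⅔ + (5 - 6)/6 = ⅔ + (⅙)*(-1) = ⅔ - ⅙ = ½ ≈ 0.50000)
Y(I, W) = 2 + W (Y(I, W) = 2*(I/I + W/2) = 2*(1 + W*(½)) = 2*(1 + W/2) = 2 + W)
-37*Y(s(0, -5), J)*(-48) = -37*(2 + ½)*(-48) = -37*5/2*(-48) = -185/2*(-48) = 4440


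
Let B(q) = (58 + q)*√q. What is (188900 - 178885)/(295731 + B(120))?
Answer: 987248655/29151007427 - 3565340*√30/87453022281 ≈ 0.033643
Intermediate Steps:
B(q) = √q*(58 + q)
(188900 - 178885)/(295731 + B(120)) = (188900 - 178885)/(295731 + √120*(58 + 120)) = 10015/(295731 + (2*√30)*178) = 10015/(295731 + 356*√30)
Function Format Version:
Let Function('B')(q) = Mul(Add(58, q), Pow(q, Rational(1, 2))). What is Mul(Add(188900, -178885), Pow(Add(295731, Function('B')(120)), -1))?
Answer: Add(Rational(987248655, 29151007427), Mul(Rational(-3565340, 87453022281), Pow(30, Rational(1, 2)))) ≈ 0.033643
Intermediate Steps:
Function('B')(q) = Mul(Pow(q, Rational(1, 2)), Add(58, q))
Mul(Add(188900, -178885), Pow(Add(295731, Function('B')(120)), -1)) = Mul(Add(188900, -178885), Pow(Add(295731, Mul(Pow(120, Rational(1, 2)), Add(58, 120))), -1)) = Mul(10015, Pow(Add(295731, Mul(Mul(2, Pow(30, Rational(1, 2))), 178)), -1)) = Mul(10015, Pow(Add(295731, Mul(356, Pow(30, Rational(1, 2)))), -1))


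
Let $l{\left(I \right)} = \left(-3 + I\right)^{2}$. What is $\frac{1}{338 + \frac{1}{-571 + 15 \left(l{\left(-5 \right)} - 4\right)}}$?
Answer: $\frac{329}{111203} \approx 0.0029586$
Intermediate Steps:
$\frac{1}{338 + \frac{1}{-571 + 15 \left(l{\left(-5 \right)} - 4\right)}} = \frac{1}{338 + \frac{1}{-571 + 15 \left(\left(-3 - 5\right)^{2} - 4\right)}} = \frac{1}{338 + \frac{1}{-571 + 15 \left(\left(-8\right)^{2} - 4\right)}} = \frac{1}{338 + \frac{1}{-571 + 15 \left(64 - 4\right)}} = \frac{1}{338 + \frac{1}{-571 + 15 \cdot 60}} = \frac{1}{338 + \frac{1}{-571 + 900}} = \frac{1}{338 + \frac{1}{329}} = \frac{1}{\frac{111203}{329}} = \frac{329}{111203}$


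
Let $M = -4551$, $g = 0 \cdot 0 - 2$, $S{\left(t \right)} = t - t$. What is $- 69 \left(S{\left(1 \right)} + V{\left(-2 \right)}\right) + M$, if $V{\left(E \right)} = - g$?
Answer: $-4689$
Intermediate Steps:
$S{\left(t \right)} = 0$
$g = -2$ ($g = 0 - 2 = -2$)
$V{\left(E \right)} = 2$ ($V{\left(E \right)} = \left(-1\right) \left(-2\right) = 2$)
$- 69 \left(S{\left(1 \right)} + V{\left(-2 \right)}\right) + M = - 69 \left(0 + 2\right) - 4551 = \left(-69\right) 2 - 4551 = -138 - 4551 = -4689$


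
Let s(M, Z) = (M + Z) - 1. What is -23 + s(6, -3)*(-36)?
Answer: -95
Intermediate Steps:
s(M, Z) = -1 + M + Z
-23 + s(6, -3)*(-36) = -23 + (-1 + 6 - 3)*(-36) = -23 + 2*(-36) = -23 - 72 = -95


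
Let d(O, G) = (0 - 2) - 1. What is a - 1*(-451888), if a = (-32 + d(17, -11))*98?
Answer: 448458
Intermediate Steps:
d(O, G) = -3 (d(O, G) = -2 - 1 = -3)
a = -3430 (a = (-32 - 3)*98 = -35*98 = -3430)
a - 1*(-451888) = -3430 - 1*(-451888) = -3430 + 451888 = 448458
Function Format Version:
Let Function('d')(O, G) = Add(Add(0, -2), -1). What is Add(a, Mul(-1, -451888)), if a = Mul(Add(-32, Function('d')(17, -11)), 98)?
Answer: 448458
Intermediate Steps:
Function('d')(O, G) = -3 (Function('d')(O, G) = Add(-2, -1) = -3)
a = -3430 (a = Mul(Add(-32, -3), 98) = Mul(-35, 98) = -3430)
Add(a, Mul(-1, -451888)) = Add(-3430, Mul(-1, -451888)) = Add(-3430, 451888) = 448458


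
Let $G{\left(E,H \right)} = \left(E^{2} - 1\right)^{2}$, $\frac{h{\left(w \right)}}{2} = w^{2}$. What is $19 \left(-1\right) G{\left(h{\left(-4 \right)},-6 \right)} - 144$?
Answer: $-19884195$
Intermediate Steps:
$h{\left(w \right)} = 2 w^{2}$
$G{\left(E,H \right)} = \left(-1 + E^{2}\right)^{2}$
$19 \left(-1\right) G{\left(h{\left(-4 \right)},-6 \right)} - 144 = 19 \left(-1\right) \left(-1 + \left(2 \left(-4\right)^{2}\right)^{2}\right)^{2} - 144 = - 19 \left(-1 + \left(2 \cdot 16\right)^{2}\right)^{2} - 144 = - 19 \left(-1 + 32^{2}\right)^{2} - 144 = - 19 \left(-1 + 1024\right)^{2} - 144 = - 19 \cdot 1023^{2} - 144 = \left(-19\right) 1046529 - 144 = -19884051 - 144 = -19884195$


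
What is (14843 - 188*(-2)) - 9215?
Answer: 6004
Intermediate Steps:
(14843 - 188*(-2)) - 9215 = (14843 + 376) - 9215 = 15219 - 9215 = 6004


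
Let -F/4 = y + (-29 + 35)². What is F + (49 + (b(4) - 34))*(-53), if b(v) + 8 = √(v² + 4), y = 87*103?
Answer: -36359 - 106*√5 ≈ -36596.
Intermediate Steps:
y = 8961
b(v) = -8 + √(4 + v²) (b(v) = -8 + √(v² + 4) = -8 + √(4 + v²))
F = -35988 (F = -4*(8961 + (-29 + 35)²) = -4*(8961 + 6²) = -4*(8961 + 36) = -4*8997 = -35988)
F + (49 + (b(4) - 34))*(-53) = -35988 + (49 + ((-8 + √(4 + 4²)) - 34))*(-53) = -35988 + (49 + ((-8 + √(4 + 16)) - 34))*(-53) = -35988 + (49 + ((-8 + √20) - 34))*(-53) = -35988 + (49 + ((-8 + 2*√5) - 34))*(-53) = -35988 + (49 + (-42 + 2*√5))*(-53) = -35988 + (7 + 2*√5)*(-53) = -35988 + (-371 - 106*√5) = -36359 - 106*√5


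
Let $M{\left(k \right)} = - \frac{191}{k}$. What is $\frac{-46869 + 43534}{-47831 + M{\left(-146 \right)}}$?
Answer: $\frac{97382}{1396627} \approx 0.069727$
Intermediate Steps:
$\frac{-46869 + 43534}{-47831 + M{\left(-146 \right)}} = \frac{-46869 + 43534}{-47831 - \frac{191}{-146}} = - \frac{3335}{-47831 - - \frac{191}{146}} = - \frac{3335}{-47831 + \frac{191}{146}} = - \frac{3335}{- \frac{6983135}{146}} = \left(-3335\right) \left(- \frac{146}{6983135}\right) = \frac{97382}{1396627}$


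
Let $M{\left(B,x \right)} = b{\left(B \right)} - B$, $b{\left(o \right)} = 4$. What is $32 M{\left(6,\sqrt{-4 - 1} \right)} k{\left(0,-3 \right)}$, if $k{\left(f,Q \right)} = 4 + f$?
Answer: $-256$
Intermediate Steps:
$M{\left(B,x \right)} = 4 - B$
$32 M{\left(6,\sqrt{-4 - 1} \right)} k{\left(0,-3 \right)} = 32 \left(4 - 6\right) \left(4 + 0\right) = 32 \left(4 - 6\right) 4 = 32 \left(-2\right) 4 = \left(-64\right) 4 = -256$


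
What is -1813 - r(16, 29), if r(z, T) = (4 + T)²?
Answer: -2902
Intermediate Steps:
-1813 - r(16, 29) = -1813 - (4 + 29)² = -1813 - 1*33² = -1813 - 1*1089 = -1813 - 1089 = -2902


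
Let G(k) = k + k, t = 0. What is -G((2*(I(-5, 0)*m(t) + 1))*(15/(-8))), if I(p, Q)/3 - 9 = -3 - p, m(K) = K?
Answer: 15/2 ≈ 7.5000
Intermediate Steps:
I(p, Q) = 18 - 3*p (I(p, Q) = 27 + 3*(-3 - p) = 27 + (-9 - 3*p) = 18 - 3*p)
G(k) = 2*k
-G((2*(I(-5, 0)*m(t) + 1))*(15/(-8))) = -2*(2*((18 - 3*(-5))*0 + 1))*(15/(-8)) = -2*(2*((18 + 15)*0 + 1))*(15*(-⅛)) = -2*(2*(33*0 + 1))*(-15/8) = -2*(2*(0 + 1))*(-15/8) = -2*(2*1)*(-15/8) = -2*2*(-15/8) = -2*(-15)/4 = -1*(-15/2) = 15/2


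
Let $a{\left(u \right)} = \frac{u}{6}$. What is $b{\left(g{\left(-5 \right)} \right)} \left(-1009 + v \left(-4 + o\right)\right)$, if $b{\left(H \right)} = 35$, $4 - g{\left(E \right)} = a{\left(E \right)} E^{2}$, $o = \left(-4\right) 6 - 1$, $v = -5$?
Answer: $-30240$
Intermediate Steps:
$o = -25$ ($o = -24 - 1 = -25$)
$a{\left(u \right)} = \frac{u}{6}$ ($a{\left(u \right)} = u \frac{1}{6} = \frac{u}{6}$)
$g{\left(E \right)} = 4 - \frac{E^{3}}{6}$ ($g{\left(E \right)} = 4 - \frac{E}{6} E^{2} = 4 - \frac{E^{3}}{6}$)
$b{\left(g{\left(-5 \right)} \right)} \left(-1009 + v \left(-4 + o\right)\right) = 35 \left(-1009 - 5 \left(-4 - 25\right)\right) = 35 \left(-1009 - -145\right) = 35 \left(-1009 + 145\right) = 35 \left(-864\right) = -30240$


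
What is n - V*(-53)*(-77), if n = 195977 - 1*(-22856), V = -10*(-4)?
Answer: 55593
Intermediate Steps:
V = 40
n = 218833 (n = 195977 + 22856 = 218833)
n - V*(-53)*(-77) = 218833 - 40*(-53)*(-77) = 218833 - (-2120)*(-77) = 218833 - 1*163240 = 218833 - 163240 = 55593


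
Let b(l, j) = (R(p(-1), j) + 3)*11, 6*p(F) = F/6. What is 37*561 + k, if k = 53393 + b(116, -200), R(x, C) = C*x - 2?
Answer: 667999/9 ≈ 74222.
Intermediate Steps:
p(F) = F/36 (p(F) = (F/6)/6 = F/36)
R(x, C) = -2 + C*x
b(l, j) = 11 - 11*j/36 (b(l, j) = ((-2 + j*((1/36)*(-1))) + 3)*11 = ((-2 + j*(-1/36)) + 3)*11 = ((-2 - j/36) + 3)*11 = (1 - j/36)*11 = 11 - 11*j/36)
k = 481186/9 (k = 53393 + (11 - 11/36*(-200)) = 53393 + (11 + 550/9) = 53393 + 649/9 = 481186/9 ≈ 53465.)
37*561 + k = 37*561 + 481186/9 = 20757 + 481186/9 = 667999/9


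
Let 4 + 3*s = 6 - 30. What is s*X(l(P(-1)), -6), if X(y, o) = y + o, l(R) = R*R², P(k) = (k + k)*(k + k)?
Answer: -1624/3 ≈ -541.33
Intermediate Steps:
P(k) = 4*k² (P(k) = (2*k)*(2*k) = 4*k²)
l(R) = R³
X(y, o) = o + y
s = -28/3 (s = -4/3 + (6 - 30)/3 = -4/3 + (⅓)*(-24) = -4/3 - 8 = -28/3 ≈ -9.3333)
s*X(l(P(-1)), -6) = -28*(-6 + (4*(-1)²)³)/3 = -28*(-6 + (4*1)³)/3 = -28*(-6 + 4³)/3 = -28*(-6 + 64)/3 = -28/3*58 = -1624/3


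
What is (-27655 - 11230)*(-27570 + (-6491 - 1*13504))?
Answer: 1849565025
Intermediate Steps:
(-27655 - 11230)*(-27570 + (-6491 - 1*13504)) = -38885*(-27570 + (-6491 - 13504)) = -38885*(-27570 - 19995) = -38885*(-47565) = 1849565025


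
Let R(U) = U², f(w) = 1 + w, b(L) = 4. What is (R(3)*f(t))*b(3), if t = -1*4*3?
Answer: -396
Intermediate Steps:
t = -12 (t = -4*3 = -12)
(R(3)*f(t))*b(3) = (3²*(1 - 12))*4 = (9*(-11))*4 = -99*4 = -396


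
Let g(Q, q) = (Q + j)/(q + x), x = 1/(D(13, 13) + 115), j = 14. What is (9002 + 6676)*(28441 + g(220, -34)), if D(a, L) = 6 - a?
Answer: 1636495336242/3671 ≈ 4.4579e+8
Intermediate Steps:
x = 1/108 (x = 1/((6 - 1*13) + 115) = 1/((6 - 13) + 115) = 1/(-7 + 115) = 1/108 ≈ 0.0092593)
g(Q, q) = (14 + Q)/(1/108 + q) (g(Q, q) = (Q + 14)/(q + 1/108) = (14 + Q)/(1/108 + q))
(9002 + 6676)*(28441 + g(220, -34)) = (9002 + 6676)*(28441 + 108*(14 + 220)/(1 + 108*(-34))) = 15678*(28441 + 108*234/(1 - 3672)) = 15678*(28441 + 108*234/(-3671)) = 15678*(28441 + 108*(-1/3671)*234) = 15678*(28441 - 25272/3671) = 15678*(104381639/3671) = 1636495336242/3671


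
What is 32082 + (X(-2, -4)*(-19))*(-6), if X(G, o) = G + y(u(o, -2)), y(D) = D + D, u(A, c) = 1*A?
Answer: 30942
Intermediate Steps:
u(A, c) = A
y(D) = 2*D
X(G, o) = G + 2*o
32082 + (X(-2, -4)*(-19))*(-6) = 32082 + ((-2 + 2*(-4))*(-19))*(-6) = 32082 + ((-2 - 8)*(-19))*(-6) = 32082 - 10*(-19)*(-6) = 32082 + 190*(-6) = 32082 - 1140 = 30942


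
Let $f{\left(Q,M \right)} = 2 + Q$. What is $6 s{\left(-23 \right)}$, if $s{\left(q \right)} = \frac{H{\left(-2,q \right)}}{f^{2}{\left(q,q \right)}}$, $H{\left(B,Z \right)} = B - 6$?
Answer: $- \frac{16}{147} \approx -0.10884$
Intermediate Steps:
$H{\left(B,Z \right)} = -6 + B$
$s{\left(q \right)} = - \frac{8}{\left(2 + q\right)^{2}}$ ($s{\left(q \right)} = \frac{-6 - 2}{\left(2 + q\right)^{2}} = - \frac{8}{\left(2 + q\right)^{2}}$)
$6 s{\left(-23 \right)} = 6 \left(- \frac{8}{\left(2 - 23\right)^{2}}\right) = 6 \left(- \frac{8}{441}\right) = - \frac{16}{147}$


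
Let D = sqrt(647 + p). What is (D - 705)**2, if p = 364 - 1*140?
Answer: (705 - sqrt(871))**2 ≈ 4.5628e+5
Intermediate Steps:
p = 224 (p = 364 - 140 = 224)
D = sqrt(871) (D = sqrt(647 + 224) = sqrt(871) ≈ 29.513)
(D - 705)**2 = (sqrt(871) - 705)**2 = (-705 + sqrt(871))**2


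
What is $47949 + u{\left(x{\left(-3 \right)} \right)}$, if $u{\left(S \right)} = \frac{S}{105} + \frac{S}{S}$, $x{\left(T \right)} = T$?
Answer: $\frac{1678249}{35} \approx 47950.0$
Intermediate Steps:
$u{\left(S \right)} = 1 + \frac{S}{105}$ ($u{\left(S \right)} = S \frac{1}{105} + 1 = \frac{S}{105} + 1 = 1 + \frac{S}{105}$)
$47949 + u{\left(x{\left(-3 \right)} \right)} = 47949 + \left(1 + \frac{1}{105} \left(-3\right)\right) = 47949 + \left(1 - \frac{1}{35}\right) = 47949 + \frac{34}{35} = \frac{1678249}{35}$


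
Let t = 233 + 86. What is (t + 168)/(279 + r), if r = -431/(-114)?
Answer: 55518/32237 ≈ 1.7222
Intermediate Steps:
r = 431/114 (r = -431*(-1/114) = 431/114 ≈ 3.7807)
t = 319
(t + 168)/(279 + r) = (319 + 168)/(279 + 431/114) = 487/(32237/114) = 487*(114/32237) = 55518/32237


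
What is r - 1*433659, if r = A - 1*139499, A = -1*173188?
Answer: -746346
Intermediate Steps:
A = -173188
r = -312687 (r = -173188 - 1*139499 = -173188 - 139499 = -312687)
r - 1*433659 = -312687 - 1*433659 = -312687 - 433659 = -746346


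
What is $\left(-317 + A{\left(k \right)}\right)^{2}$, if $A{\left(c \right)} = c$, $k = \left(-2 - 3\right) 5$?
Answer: $116964$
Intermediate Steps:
$k = -25$ ($k = \left(-5\right) 5 = -25$)
$\left(-317 + A{\left(k \right)}\right)^{2} = \left(-317 - 25\right)^{2} = \left(-342\right)^{2} = 116964$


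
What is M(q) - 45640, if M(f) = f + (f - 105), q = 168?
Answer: -45409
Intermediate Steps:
M(f) = -105 + 2*f (M(f) = f + (-105 + f) = -105 + 2*f)
M(q) - 45640 = (-105 + 2*168) - 45640 = (-105 + 336) - 45640 = 231 - 45640 = -45409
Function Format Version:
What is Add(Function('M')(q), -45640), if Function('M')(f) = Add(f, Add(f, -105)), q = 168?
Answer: -45409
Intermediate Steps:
Function('M')(f) = Add(-105, Mul(2, f)) (Function('M')(f) = Add(f, Add(-105, f)) = Add(-105, Mul(2, f)))
Add(Function('M')(q), -45640) = Add(Add(-105, Mul(2, 168)), -45640) = Add(Add(-105, 336), -45640) = Add(231, -45640) = -45409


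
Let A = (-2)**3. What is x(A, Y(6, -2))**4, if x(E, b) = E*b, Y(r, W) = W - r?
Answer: 16777216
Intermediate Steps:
A = -8
x(A, Y(6, -2))**4 = (-8*(-2 - 1*6))**4 = (-8*(-2 - 6))**4 = (-8*(-8))**4 = 64**4 = 16777216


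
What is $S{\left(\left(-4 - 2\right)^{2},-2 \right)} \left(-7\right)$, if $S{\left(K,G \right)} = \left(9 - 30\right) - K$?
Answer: $399$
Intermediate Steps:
$S{\left(K,G \right)} = -21 - K$
$S{\left(\left(-4 - 2\right)^{2},-2 \right)} \left(-7\right) = \left(-21 - \left(-4 - 2\right)^{2}\right) \left(-7\right) = \left(-21 - \left(-6\right)^{2}\right) \left(-7\right) = \left(-21 - 36\right) \left(-7\right) = \left(-57\right) \left(-7\right) = 399$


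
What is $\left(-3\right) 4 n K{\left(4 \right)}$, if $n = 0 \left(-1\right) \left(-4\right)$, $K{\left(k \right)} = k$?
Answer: $0$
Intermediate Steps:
$n = 0$ ($n = 0 \left(-4\right) = 0$)
$\left(-3\right) 4 n K{\left(4 \right)} = \left(-3\right) 4 \cdot 0 \cdot 4 = \left(-12\right) 0 \cdot 4 = 0 \cdot 4 = 0$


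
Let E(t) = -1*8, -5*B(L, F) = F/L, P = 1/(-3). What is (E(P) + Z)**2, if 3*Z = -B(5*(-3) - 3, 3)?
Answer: 519841/8100 ≈ 64.178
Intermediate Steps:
P = -1/3 ≈ -0.33333
B(L, F) = -F/(5*L)
E(t) = -8
Z = -1/90 (Z = (-(-1)*3/(5*(5*(-3) - 3)))/3 = (-(-1)*3/(5*(-15 - 3)))/3 = (-(-1)*3/(5*(-18)))/3 = (-(-1)*3*(-1)/(5*18))/3 = (-1*1/30)/3 = (1/3)*(-1/30) = -1/90 ≈ -0.011111)
(E(P) + Z)**2 = (-8 - 1/90)**2 = (-721/90)**2 = 519841/8100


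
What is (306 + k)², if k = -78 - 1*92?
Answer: 18496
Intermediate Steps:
k = -170 (k = -78 - 92 = -170)
(306 + k)² = (306 - 170)² = 136² = 18496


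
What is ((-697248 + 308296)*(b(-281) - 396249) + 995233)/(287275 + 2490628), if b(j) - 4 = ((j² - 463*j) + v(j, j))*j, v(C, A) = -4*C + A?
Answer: 23096014317857/2777903 ≈ 8.3142e+6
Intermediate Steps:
v(C, A) = A - 4*C
b(j) = 4 + j*(j² - 466*j) (b(j) = 4 + ((j² - 463*j) + (j - 4*j))*j = 4 + ((j² - 463*j) - 3*j)*j = 4 + (j² - 466*j)*j = 4 + j*(j² - 466*j))
((-697248 + 308296)*(b(-281) - 396249) + 995233)/(287275 + 2490628) = ((-697248 + 308296)*((4 + (-281)³ - 466*(-281)²) - 396249) + 995233)/(287275 + 2490628) = (-388952*((4 - 22188041 - 466*78961) - 396249) + 995233)/2777903 = (-388952*((4 - 22188041 - 36795826) - 396249) + 995233)*(1/2777903) = (-388952*(-58983863 - 396249) + 995233)*(1/2777903) = (-388952*(-59380112) + 995233)*(1/2777903) = (23096013322624 + 995233)*(1/2777903) = 23096014317857*(1/2777903) = 23096014317857/2777903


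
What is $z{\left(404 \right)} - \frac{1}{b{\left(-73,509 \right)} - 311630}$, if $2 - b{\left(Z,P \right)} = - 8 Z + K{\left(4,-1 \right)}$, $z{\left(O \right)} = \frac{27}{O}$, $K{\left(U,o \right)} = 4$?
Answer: $\frac{2107559}{31533816} \approx 0.066835$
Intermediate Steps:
$b{\left(Z,P \right)} = -2 + 8 Z$ ($b{\left(Z,P \right)} = 2 - \left(- 8 Z + 4\right) = 2 - \left(4 - 8 Z\right) = 2 + \left(-4 + 8 Z\right) = -2 + 8 Z$)
$z{\left(404 \right)} - \frac{1}{b{\left(-73,509 \right)} - 311630} = \frac{27}{404} - \frac{1}{\left(-2 + 8 \left(-73\right)\right) - 311630} = 27 \cdot \frac{1}{404} - \frac{1}{\left(-2 - 584\right) - 311630} = \frac{27}{404} - \frac{1}{-586 - 311630} = \frac{27}{404} - \frac{1}{-312216} = \frac{27}{404} - - \frac{1}{312216} = \frac{27}{404} + \frac{1}{312216} = \frac{2107559}{31533816}$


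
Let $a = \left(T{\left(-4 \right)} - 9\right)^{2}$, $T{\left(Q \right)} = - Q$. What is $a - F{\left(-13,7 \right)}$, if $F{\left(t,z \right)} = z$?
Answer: $18$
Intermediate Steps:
$a = 25$ ($a = \left(\left(-1\right) \left(-4\right) - 9\right)^{2} = \left(4 - 9\right)^{2} = \left(-5\right)^{2} = 25$)
$a - F{\left(-13,7 \right)} = 25 - 7 = 18$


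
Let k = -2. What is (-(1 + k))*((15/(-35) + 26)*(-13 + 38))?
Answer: 4475/7 ≈ 639.29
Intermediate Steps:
(-(1 + k))*((15/(-35) + 26)*(-13 + 38)) = (-(1 - 2))*((15/(-35) + 26)*(-13 + 38)) = (-1*(-1))*((15*(-1/35) + 26)*25) = 1*((-3/7 + 26)*25) = 1*((179/7)*25) = 1*(4475/7) = 4475/7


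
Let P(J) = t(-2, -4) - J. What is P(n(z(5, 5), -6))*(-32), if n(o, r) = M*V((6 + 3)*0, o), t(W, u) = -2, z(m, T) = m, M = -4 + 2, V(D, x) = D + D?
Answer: 64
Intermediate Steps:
V(D, x) = 2*D
M = -2
n(o, r) = 0 (n(o, r) = -4*(6 + 3)*0 = -4*9*0 = -4*0 = -2*0 = 0)
P(J) = -2 - J
P(n(z(5, 5), -6))*(-32) = (-2 - 1*0)*(-32) = (-2 + 0)*(-32) = -2*(-32) = 64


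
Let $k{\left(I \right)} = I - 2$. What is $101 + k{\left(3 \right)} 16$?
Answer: $117$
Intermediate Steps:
$k{\left(I \right)} = -2 + I$
$101 + k{\left(3 \right)} 16 = 101 + \left(-2 + 3\right) 16 = 101 + 1 \cdot 16 = 101 + 16 = 117$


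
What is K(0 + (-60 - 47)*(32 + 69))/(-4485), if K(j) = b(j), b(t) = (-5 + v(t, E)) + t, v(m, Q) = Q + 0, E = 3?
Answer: 3603/1495 ≈ 2.4100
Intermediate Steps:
v(m, Q) = Q
b(t) = -2 + t (b(t) = (-5 + 3) + t = -2 + t)
K(j) = -2 + j
K(0 + (-60 - 47)*(32 + 69))/(-4485) = (-2 + (0 + (-60 - 47)*(32 + 69)))/(-4485) = (-2 + (0 - 107*101))*(-1/4485) = (-2 + (0 - 10807))*(-1/4485) = (-2 - 10807)*(-1/4485) = -10809*(-1/4485) = 3603/1495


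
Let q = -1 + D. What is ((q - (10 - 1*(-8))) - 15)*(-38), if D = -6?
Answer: 1520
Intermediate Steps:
q = -7 (q = -1 - 6 = -7)
((q - (10 - 1*(-8))) - 15)*(-38) = ((-7 - (10 - 1*(-8))) - 15)*(-38) = ((-7 - (10 + 8)) - 15)*(-38) = ((-7 - 1*18) - 15)*(-38) = ((-7 - 18) - 15)*(-38) = (-25 - 15)*(-38) = -40*(-38) = 1520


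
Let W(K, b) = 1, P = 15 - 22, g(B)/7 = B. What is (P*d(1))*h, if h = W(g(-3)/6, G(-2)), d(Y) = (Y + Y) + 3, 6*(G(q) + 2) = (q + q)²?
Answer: -35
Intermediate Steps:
g(B) = 7*B
G(q) = -2 + 2*q²/3 (G(q) = -2 + (q + q)²/6 = -2 + (2*q)²/6 = -2 + (4*q²)/6 = -2 + 2*q²/3)
d(Y) = 3 + 2*Y (d(Y) = 2*Y + 3 = 3 + 2*Y)
P = -7
h = 1
(P*d(1))*h = -7*(3 + 2*1)*1 = -7*(3 + 2)*1 = -7*5*1 = -35*1 = -35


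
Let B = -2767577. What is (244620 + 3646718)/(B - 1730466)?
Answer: -353758/408913 ≈ -0.86512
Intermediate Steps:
(244620 + 3646718)/(B - 1730466) = (244620 + 3646718)/(-2767577 - 1730466) = 3891338/(-4498043) = 3891338*(-1/4498043) = -353758/408913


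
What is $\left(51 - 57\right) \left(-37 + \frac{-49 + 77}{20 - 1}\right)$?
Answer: $\frac{4050}{19} \approx 213.16$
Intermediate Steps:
$\left(51 - 57\right) \left(-37 + \frac{-49 + 77}{20 - 1}\right) = \left(51 - 57\right) \left(-37 + \frac{28}{19}\right) = - 6 \left(-37 + 28 \cdot \frac{1}{19}\right) = - 6 \left(-37 + \frac{28}{19}\right) = \left(-6\right) \left(- \frac{675}{19}\right) = \frac{4050}{19}$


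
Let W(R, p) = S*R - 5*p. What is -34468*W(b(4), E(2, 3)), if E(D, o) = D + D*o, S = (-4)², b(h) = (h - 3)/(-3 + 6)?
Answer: 3584672/3 ≈ 1.1949e+6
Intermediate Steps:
b(h) = -1 + h/3 (b(h) = (-3 + h)/3 = (-3 + h)*(⅓) = -1 + h/3)
S = 16
W(R, p) = -5*p + 16*R (W(R, p) = 16*R - 5*p = -5*p + 16*R)
-34468*W(b(4), E(2, 3)) = -34468*(-10*(1 + 3) + 16*(-1 + (⅓)*4)) = -34468*(-10*4 + 16*(-1 + 4/3)) = -34468*(-5*8 + 16*(⅓)) = -34468*(-40 + 16/3) = -34468*(-104/3) = 3584672/3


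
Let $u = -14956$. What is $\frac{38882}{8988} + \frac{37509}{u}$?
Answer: $\frac{61097075}{33606132} \approx 1.818$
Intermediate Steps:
$\frac{38882}{8988} + \frac{37509}{u} = \frac{38882}{8988} + \frac{37509}{-14956} = 38882 \cdot \frac{1}{8988} + 37509 \left(- \frac{1}{14956}\right) = \frac{19441}{4494} - \frac{37509}{14956} = \frac{61097075}{33606132}$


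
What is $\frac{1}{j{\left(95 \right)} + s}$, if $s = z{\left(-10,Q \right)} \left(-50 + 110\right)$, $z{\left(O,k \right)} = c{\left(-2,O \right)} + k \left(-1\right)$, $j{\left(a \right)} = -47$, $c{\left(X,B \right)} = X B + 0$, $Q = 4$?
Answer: $\frac{1}{913} \approx 0.0010953$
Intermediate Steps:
$c{\left(X,B \right)} = B X$ ($c{\left(X,B \right)} = B X + 0 = B X$)
$z{\left(O,k \right)} = - k - 2 O$ ($z{\left(O,k \right)} = O \left(-2\right) + k \left(-1\right) = - 2 O - k = - k - 2 O$)
$s = 960$ ($s = \left(\left(-1\right) 4 - -20\right) \left(-50 + 110\right) = \left(-4 + 20\right) 60 = 16 \cdot 60 = 960$)
$\frac{1}{j{\left(95 \right)} + s} = \frac{1}{-47 + 960} = \frac{1}{913}$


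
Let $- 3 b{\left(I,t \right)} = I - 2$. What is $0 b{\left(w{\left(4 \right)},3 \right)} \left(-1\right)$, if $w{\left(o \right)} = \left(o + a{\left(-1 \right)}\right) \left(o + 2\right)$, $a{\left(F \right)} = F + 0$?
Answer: $0$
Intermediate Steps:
$a{\left(F \right)} = F$
$w{\left(o \right)} = \left(-1 + o\right) \left(2 + o\right)$ ($w{\left(o \right)} = \left(o - 1\right) \left(o + 2\right) = \left(-1 + o\right) \left(2 + o\right)$)
$b{\left(I,t \right)} = \frac{2}{3} - \frac{I}{3}$ ($b{\left(I,t \right)} = - \frac{I - 2}{3} = - \frac{-2 + I}{3} = \frac{2}{3} - \frac{I}{3}$)
$0 b{\left(w{\left(4 \right)},3 \right)} \left(-1\right) = 0 \left(\frac{2}{3} - \frac{-2 + 4 + 4^{2}}{3}\right) \left(-1\right) = 0 \left(\frac{2}{3} - \frac{-2 + 4 + 16}{3}\right) \left(-1\right) = 0 \left(\frac{2}{3} - 6\right) \left(-1\right) = 0 \left(- \frac{16}{3}\right) \left(-1\right) = 0 \left(-1\right) = 0$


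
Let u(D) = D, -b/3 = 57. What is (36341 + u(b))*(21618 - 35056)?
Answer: -486052460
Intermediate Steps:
b = -171 (b = -3*57 = -171)
(36341 + u(b))*(21618 - 35056) = (36341 - 171)*(21618 - 35056) = 36170*(-13438) = -486052460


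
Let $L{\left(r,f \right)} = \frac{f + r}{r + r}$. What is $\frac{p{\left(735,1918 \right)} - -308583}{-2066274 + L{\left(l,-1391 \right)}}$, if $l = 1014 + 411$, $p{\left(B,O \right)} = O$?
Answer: $- \frac{442463925}{2944440433} \approx -0.15027$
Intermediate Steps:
$l = 1425$
$L{\left(r,f \right)} = \frac{f + r}{2 r}$
$\frac{p{\left(735,1918 \right)} - -308583}{-2066274 + L{\left(l,-1391 \right)}} = \frac{1918 - -308583}{-2066274 + \frac{-1391 + 1425}{2 \cdot 1425}} = \frac{1918 + \left(-640545 + 949128\right)}{-2066274 + \frac{1}{2} \cdot \frac{1}{1425} \cdot 34} = \frac{1918 + 308583}{-2066274 + \frac{17}{1425}} = \frac{310501}{- \frac{2944440433}{1425}} = 310501 \left(- \frac{1425}{2944440433}\right) = - \frac{442463925}{2944440433}$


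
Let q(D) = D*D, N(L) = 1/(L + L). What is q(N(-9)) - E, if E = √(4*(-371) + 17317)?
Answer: 1/324 - √15833 ≈ -125.83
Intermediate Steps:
N(L) = 1/(2*L)
q(D) = D²
E = √15833 (E = √(-1484 + 17317) = √15833 ≈ 125.83)
q(N(-9)) - E = ((½)/(-9))² - √15833 = ((½)*(-⅑))² - √15833 = (-1/18)² - √15833 = 1/324 - √15833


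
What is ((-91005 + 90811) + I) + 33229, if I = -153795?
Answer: -120760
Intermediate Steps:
((-91005 + 90811) + I) + 33229 = ((-91005 + 90811) - 153795) + 33229 = (-194 - 153795) + 33229 = -153989 + 33229 = -120760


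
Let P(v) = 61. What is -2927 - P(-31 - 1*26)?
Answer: -2988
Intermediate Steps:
-2927 - P(-31 - 1*26) = -2927 - 1*61 = -2927 - 61 = -2988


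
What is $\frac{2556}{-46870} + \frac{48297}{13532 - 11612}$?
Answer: $\frac{75292429}{2999680} \approx 25.1$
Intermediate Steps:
$\frac{2556}{-46870} + \frac{48297}{13532 - 11612} = 2556 \left(- \frac{1}{46870}\right) + \frac{48297}{1920} = - \frac{1278}{23435} + 48297 \cdot \frac{1}{1920} = - \frac{1278}{23435} + \frac{16099}{640} = \frac{75292429}{2999680}$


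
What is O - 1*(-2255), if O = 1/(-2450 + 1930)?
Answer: 1172599/520 ≈ 2255.0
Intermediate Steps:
O = -1/520 (O = 1/(-520) = -1/520 ≈ -0.0019231)
O - 1*(-2255) = -1/520 - 1*(-2255) = -1/520 + 2255 = 1172599/520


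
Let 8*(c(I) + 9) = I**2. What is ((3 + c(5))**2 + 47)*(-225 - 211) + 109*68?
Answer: -266941/16 ≈ -16684.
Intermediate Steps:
c(I) = -9 + I**2/8
((3 + c(5))**2 + 47)*(-225 - 211) + 109*68 = ((3 + (-9 + (1/8)*5**2))**2 + 47)*(-225 - 211) + 109*68 = ((3 + (-9 + (1/8)*25))**2 + 47)*(-436) + 7412 = ((3 + (-9 + 25/8))**2 + 47)*(-436) + 7412 = ((3 - 47/8)**2 + 47)*(-436) + 7412 = ((-23/8)**2 + 47)*(-436) + 7412 = (529/64 + 47)*(-436) + 7412 = (3537/64)*(-436) + 7412 = -385533/16 + 7412 = -266941/16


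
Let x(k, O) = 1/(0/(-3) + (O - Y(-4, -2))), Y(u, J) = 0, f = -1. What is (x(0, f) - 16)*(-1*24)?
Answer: 408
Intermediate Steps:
x(k, O) = 1/O (x(k, O) = 1/(0/(-3) + (O - 1*0)) = 1/(0*(-⅓) + (O + 0)) = 1/(0 + O) = 1/O)
(x(0, f) - 16)*(-1*24) = (1/(-1) - 16)*(-1*24) = (-1 - 16)*(-24) = -17*(-24) = 408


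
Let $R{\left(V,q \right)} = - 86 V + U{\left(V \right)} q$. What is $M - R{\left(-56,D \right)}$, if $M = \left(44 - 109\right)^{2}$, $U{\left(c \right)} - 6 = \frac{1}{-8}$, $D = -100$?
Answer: $- \frac{7}{2} \approx -3.5$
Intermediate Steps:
$U{\left(c \right)} = \frac{47}{8}$ ($U{\left(c \right)} = 6 + \frac{1}{-8} = 6 - \frac{1}{8} = \frac{47}{8}$)
$M = 4225$ ($M = \left(-65\right)^{2} = 4225$)
$R{\left(V,q \right)} = - 86 V + \frac{47 q}{8}$
$M - R{\left(-56,D \right)} = 4225 - \left(\left(-86\right) \left(-56\right) + \frac{47}{8} \left(-100\right)\right) = 4225 - \left(4816 - \frac{1175}{2}\right) = 4225 - \frac{8457}{2} = - \frac{7}{2}$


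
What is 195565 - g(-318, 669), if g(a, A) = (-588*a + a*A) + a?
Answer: 221641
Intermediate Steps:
g(a, A) = -587*a + A*a (g(a, A) = (-588*a + A*a) + a = -587*a + A*a)
195565 - g(-318, 669) = 195565 - (-318)*(-587 + 669) = 195565 - (-318)*82 = 195565 - 1*(-26076) = 195565 + 26076 = 221641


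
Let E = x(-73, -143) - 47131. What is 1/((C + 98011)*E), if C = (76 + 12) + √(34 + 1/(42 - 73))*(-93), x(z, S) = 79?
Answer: -98099/452787042898728 - 3*√403/50309671433192 ≈ -2.1785e-10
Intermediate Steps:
E = -47052 (E = 79 - 47131 = -47052)
C = 88 - 27*√403 (C = 88 + √(34 + 1/(-31))*(-93) = 88 + √(34 - 1/31)*(-93) = 88 + √(1053/31)*(-93) = 88 + (9*√403/31)*(-93) = 88 - 27*√403 ≈ -454.02)
1/((C + 98011)*E) = 1/(((88 - 27*√403) + 98011)*(-47052)) = -1/47052/(98099 - 27*√403) = -1/(47052*(98099 - 27*√403))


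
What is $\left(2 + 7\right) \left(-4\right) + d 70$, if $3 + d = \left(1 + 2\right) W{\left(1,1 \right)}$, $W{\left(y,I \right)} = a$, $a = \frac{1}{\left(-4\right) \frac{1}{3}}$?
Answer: $- \frac{807}{2} \approx -403.5$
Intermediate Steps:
$a = - \frac{3}{4}$ ($a = \frac{1}{\left(-4\right) \frac{1}{3}} = \frac{1}{- \frac{4}{3}} = - \frac{3}{4} \approx -0.75$)
$W{\left(y,I \right)} = - \frac{3}{4}$
$d = - \frac{21}{4}$ ($d = -3 + \left(1 + 2\right) \left(- \frac{3}{4}\right) = -3 + 3 \left(- \frac{3}{4}\right) = -3 - \frac{9}{4} = - \frac{21}{4} \approx -5.25$)
$\left(2 + 7\right) \left(-4\right) + d 70 = \left(2 + 7\right) \left(-4\right) - \frac{735}{2} = 9 \left(-4\right) - \frac{735}{2} = -36 - \frac{735}{2} = - \frac{807}{2}$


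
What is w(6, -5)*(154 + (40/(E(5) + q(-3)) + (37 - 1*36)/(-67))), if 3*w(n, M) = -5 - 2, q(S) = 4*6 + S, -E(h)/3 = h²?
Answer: -1940533/5427 ≈ -357.57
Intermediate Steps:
E(h) = -3*h²
q(S) = 24 + S
w(n, M) = -7/3 (w(n, M) = (-5 - 2)/3 = (⅓)*(-7) = -7/3)
w(6, -5)*(154 + (40/(E(5) + q(-3)) + (37 - 1*36)/(-67))) = -7*(154 + (40/(-3*5² + (24 - 3)) + (37 - 1*36)/(-67)))/3 = -7*(154 + (40/(-3*25 + 21) + (37 - 36)*(-1/67)))/3 = -7*(154 + (40/(-75 + 21) + 1*(-1/67)))/3 = -7*(154 + (40/(-54) - 1/67))/3 = -7*(154 + (40*(-1/54) - 1/67))/3 = -7*(154 + (-20/27 - 1/67))/3 = -7*(154 - 1367/1809)/3 = -7/3*277219/1809 = -1940533/5427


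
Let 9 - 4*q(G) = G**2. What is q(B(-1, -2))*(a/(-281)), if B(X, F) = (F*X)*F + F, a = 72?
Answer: 486/281 ≈ 1.7295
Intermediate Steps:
B(X, F) = F + X*F**2 (B(X, F) = X*F**2 + F = F + X*F**2)
q(G) = 9/4 - G**2/4
q(B(-1, -2))*(a/(-281)) = (9/4 - 4*(1 - 2*(-1))**2/4)*(72/(-281)) = (9/4 - 4*(1 + 2)**2/4)*(72*(-1/281)) = (9/4 - (-2*3)**2/4)*(-72/281) = (9/4 - 1/4*(-6)**2)*(-72/281) = (9/4 - 1/4*36)*(-72/281) = (9/4 - 9)*(-72/281) = -27/4*(-72/281) = 486/281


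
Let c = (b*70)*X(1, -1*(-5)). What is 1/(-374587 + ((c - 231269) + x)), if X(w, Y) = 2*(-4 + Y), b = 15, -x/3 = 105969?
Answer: -1/921663 ≈ -1.0850e-6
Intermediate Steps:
x = -317907 (x = -3*105969 = -317907)
X(w, Y) = -8 + 2*Y
c = 2100 (c = (15*70)*(-8 + 2*(-1*(-5))) = 1050*(-8 + 2*5) = 1050*(-8 + 10) = 1050*2 = 2100)
1/(-374587 + ((c - 231269) + x)) = 1/(-374587 + ((2100 - 231269) - 317907)) = 1/(-374587 + (-229169 - 317907)) = 1/(-374587 - 547076) = 1/(-921663) = -1/921663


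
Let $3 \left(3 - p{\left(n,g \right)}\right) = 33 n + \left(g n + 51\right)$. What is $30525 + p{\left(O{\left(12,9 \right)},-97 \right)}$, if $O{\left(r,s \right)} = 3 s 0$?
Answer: $30511$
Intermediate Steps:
$O{\left(r,s \right)} = 0$
$p{\left(n,g \right)} = -14 - 11 n - \frac{g n}{3}$ ($p{\left(n,g \right)} = 3 - \frac{33 n + \left(g n + 51\right)}{3} = 3 - \frac{33 n + \left(51 + g n\right)}{3} = 3 - \frac{51 + 33 n + g n}{3} = 3 - \left(17 + 11 n + \frac{g n}{3}\right) = -14 - 11 n - \frac{g n}{3}$)
$30525 + p{\left(O{\left(12,9 \right)},-97 \right)} = 30525 - \left(14 - 0\right) = 30525 + \left(-14 + 0 + 0\right) = 30525 - 14 = 30511$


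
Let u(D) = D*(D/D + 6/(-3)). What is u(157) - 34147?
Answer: -34304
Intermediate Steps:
u(D) = -D (u(D) = D*(1 + 6*(-1/3)) = D*(1 - 2) = D*(-1) = -D)
u(157) - 34147 = -1*157 - 34147 = -157 - 34147 = -34304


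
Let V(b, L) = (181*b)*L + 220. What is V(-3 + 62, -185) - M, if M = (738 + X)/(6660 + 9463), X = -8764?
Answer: -31849285559/16123 ≈ -1.9754e+6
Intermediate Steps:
V(b, L) = 220 + 181*L*b (V(b, L) = 181*L*b + 220 = 220 + 181*L*b)
M = -8026/16123 (M = (738 - 8764)/(6660 + 9463) = -8026/16123 ≈ -0.49780)
V(-3 + 62, -185) - M = (220 + 181*(-185)*(-3 + 62)) - 1*(-8026/16123) = (220 + 181*(-185)*59) + 8026/16123 = (220 - 1975615) + 8026/16123 = -1975395 + 8026/16123 = -31849285559/16123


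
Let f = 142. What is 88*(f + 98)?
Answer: 21120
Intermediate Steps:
88*(f + 98) = 88*(142 + 98) = 88*240 = 21120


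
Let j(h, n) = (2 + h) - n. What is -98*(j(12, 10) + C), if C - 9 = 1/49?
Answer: -1276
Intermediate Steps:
j(h, n) = 2 + h - n
C = 442/49 (C = 9 + 1/49 = 442/49 ≈ 9.0204)
-98*(j(12, 10) + C) = -98*((2 + 12 - 1*10) + 442/49) = -98*((2 + 12 - 10) + 442/49) = -98*(4 + 442/49) = -98*638/49 = -1276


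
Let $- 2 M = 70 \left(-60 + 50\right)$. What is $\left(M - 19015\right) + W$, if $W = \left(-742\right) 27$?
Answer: $-38699$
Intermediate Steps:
$W = -20034$
$M = 350$ ($M = - \frac{70 \left(-60 + 50\right)}{2} = - \frac{70 \left(-10\right)}{2} = \left(- \frac{1}{2}\right) \left(-700\right) = 350$)
$\left(M - 19015\right) + W = \left(350 - 19015\right) - 20034 = -18665 - 20034 = -38699$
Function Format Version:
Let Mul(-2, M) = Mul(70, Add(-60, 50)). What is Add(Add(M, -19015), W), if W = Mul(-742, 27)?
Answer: -38699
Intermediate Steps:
W = -20034
M = 350 (M = Mul(Rational(-1, 2), Mul(70, Add(-60, 50))) = Mul(Rational(-1, 2), Mul(70, -10)) = Mul(Rational(-1, 2), -700) = 350)
Add(Add(M, -19015), W) = Add(Add(350, -19015), -20034) = Add(-18665, -20034) = -38699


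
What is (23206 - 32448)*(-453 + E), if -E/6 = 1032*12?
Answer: 690904194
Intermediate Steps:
E = -74304 (E = -6192*12 = -6*12384 = -74304)
(23206 - 32448)*(-453 + E) = (23206 - 32448)*(-453 - 74304) = -9242*(-74757) = 690904194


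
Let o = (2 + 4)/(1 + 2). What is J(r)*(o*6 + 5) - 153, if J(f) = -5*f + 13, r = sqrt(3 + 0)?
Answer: 68 - 85*sqrt(3) ≈ -79.224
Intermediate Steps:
r = sqrt(3) ≈ 1.7320
J(f) = 13 - 5*f
o = 2 (o = 6/3 = 6*(1/3) = 2)
J(r)*(o*6 + 5) - 153 = (13 - 5*sqrt(3))*(2*6 + 5) - 153 = (13 - 5*sqrt(3))*(12 + 5) - 153 = (13 - 5*sqrt(3))*17 - 153 = (221 - 85*sqrt(3)) - 153 = 68 - 85*sqrt(3)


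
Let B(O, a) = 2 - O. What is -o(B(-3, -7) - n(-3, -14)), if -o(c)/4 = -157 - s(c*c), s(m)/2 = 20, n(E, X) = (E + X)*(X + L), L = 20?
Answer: -788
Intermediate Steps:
n(E, X) = (20 + X)*(E + X) (n(E, X) = (E + X)*(X + 20) = (E + X)*(20 + X) = (20 + X)*(E + X))
s(m) = 40 (s(m) = 2*20 = 40)
o(c) = 788 (o(c) = -4*(-157 - 1*40) = -4*(-157 - 40) = -4*(-197) = 788)
-o(B(-3, -7) - n(-3, -14)) = -1*788 = -788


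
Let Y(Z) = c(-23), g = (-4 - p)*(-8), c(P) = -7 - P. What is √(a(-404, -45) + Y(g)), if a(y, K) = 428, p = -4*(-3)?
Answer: 2*√111 ≈ 21.071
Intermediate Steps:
p = 12
g = 128 (g = (-4 - 1*12)*(-8) = (-4 - 12)*(-8) = -16*(-8) = 128)
Y(Z) = 16 (Y(Z) = -7 - 1*(-23) = -7 + 23 = 16)
√(a(-404, -45) + Y(g)) = √(428 + 16) = √444 = 2*√111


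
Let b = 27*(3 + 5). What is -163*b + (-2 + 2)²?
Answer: -35208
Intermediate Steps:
b = 216 (b = 27*8 = 216)
-163*b + (-2 + 2)² = -163*216 + (-2 + 2)² = -35208 + 0² = -35208 + 0 = -35208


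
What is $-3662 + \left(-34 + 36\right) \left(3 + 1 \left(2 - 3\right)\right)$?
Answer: $-3658$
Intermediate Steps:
$-3662 + \left(-34 + 36\right) \left(3 + 1 \left(2 - 3\right)\right) = -3662 + 2 \left(3 + 1 \left(2 - 3\right)\right) = -3662 + 2 \left(3 + 1 \left(-1\right)\right) = -3662 + 2 \left(3 - 1\right) = -3662 + 2 \cdot 2 = -3662 + 4 = -3658$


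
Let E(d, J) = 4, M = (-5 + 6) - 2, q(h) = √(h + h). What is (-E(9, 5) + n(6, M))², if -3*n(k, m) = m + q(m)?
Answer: (11 + I*√2)²/9 ≈ 13.222 + 3.457*I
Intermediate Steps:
q(h) = √2*√h (q(h) = √(2*h) = √2*√h)
M = -1 (M = 1 - 2 = -1)
n(k, m) = -m/3 - √2*√m/3 (n(k, m) = -(m + √2*√m)/3 = -m/3 - √2*√m/3)
(-E(9, 5) + n(6, M))² = (-1*4 + (-⅓*(-1) - √2*√(-1)/3))² = (-4 + (⅓ - √2*I/3))² = (-4 + (⅓ - I*√2/3))² = (-11/3 - I*√2/3)²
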